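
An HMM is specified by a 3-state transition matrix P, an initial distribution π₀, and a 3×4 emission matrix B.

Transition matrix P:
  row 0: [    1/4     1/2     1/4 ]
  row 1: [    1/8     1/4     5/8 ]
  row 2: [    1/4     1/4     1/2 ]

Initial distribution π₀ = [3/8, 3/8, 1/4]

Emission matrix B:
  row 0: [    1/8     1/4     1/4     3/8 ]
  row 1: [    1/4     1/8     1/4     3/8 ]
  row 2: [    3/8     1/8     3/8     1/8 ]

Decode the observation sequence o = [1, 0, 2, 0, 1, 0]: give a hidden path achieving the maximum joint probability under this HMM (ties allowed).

path = [0, 1, 2, 2, 2, 2]

t=0: δ = [9.375e-02, 4.688e-02, 3.125e-02]  (obs o_0=1)
t=1: δ = [2.930e-03, 1.172e-02, 1.099e-02]  ψ = [0, 0, 1]  (obs o_1=0)
t=2: δ = [6.866e-04, 7.324e-04, 2.747e-03]  ψ = [2, 1, 1]  (obs o_2=2)
t=3: δ = [8.583e-05, 1.717e-04, 5.150e-04]  ψ = [2, 2, 2]  (obs o_3=0)
t=4: δ = [3.219e-05, 1.609e-05, 3.219e-05]  ψ = [2, 2, 2]  (obs o_4=1)
t=5: δ = [1.006e-06, 4.023e-06, 6.035e-06]  ψ = [0, 0, 2]  (obs o_5=0)
backtrack: best end state = 2; path = [0, 1, 2, 2, 2, 2]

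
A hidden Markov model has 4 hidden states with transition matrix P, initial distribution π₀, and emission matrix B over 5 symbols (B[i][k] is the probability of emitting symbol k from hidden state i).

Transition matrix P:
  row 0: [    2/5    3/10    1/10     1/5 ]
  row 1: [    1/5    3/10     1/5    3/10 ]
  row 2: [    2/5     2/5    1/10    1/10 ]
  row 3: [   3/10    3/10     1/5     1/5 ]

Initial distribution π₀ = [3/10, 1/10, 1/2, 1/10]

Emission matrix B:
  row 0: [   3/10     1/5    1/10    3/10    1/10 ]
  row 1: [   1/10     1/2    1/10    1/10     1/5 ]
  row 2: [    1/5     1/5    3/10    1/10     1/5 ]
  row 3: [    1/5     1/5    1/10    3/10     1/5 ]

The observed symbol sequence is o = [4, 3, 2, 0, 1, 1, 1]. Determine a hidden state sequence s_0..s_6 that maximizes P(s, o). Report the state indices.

t=0: δ = [3.000e-02, 2.000e-02, 1.000e-01, 2.000e-02]  (obs o_0=4)
t=1: δ = [1.200e-02, 4.000e-03, 1.000e-03, 3.000e-03]  ψ = [2, 2, 2, 2]  (obs o_1=3)
t=2: δ = [4.800e-04, 3.600e-04, 3.600e-04, 2.400e-04]  ψ = [0, 0, 0, 0]  (obs o_2=2)
t=3: δ = [5.760e-05, 1.440e-05, 1.440e-05, 2.160e-05]  ψ = [0, 0, 1, 1]  (obs o_3=0)
t=4: δ = [4.608e-06, 8.640e-06, 1.152e-06, 2.304e-06]  ψ = [0, 0, 0, 0]  (obs o_4=1)
t=5: δ = [3.686e-07, 1.296e-06, 3.456e-07, 5.184e-07]  ψ = [0, 1, 1, 1]  (obs o_5=1)
t=6: δ = [5.184e-08, 1.944e-07, 5.184e-08, 7.776e-08]  ψ = [1, 1, 1, 1]  (obs o_6=1)
backtrack: best end state = 1; path = [2, 0, 0, 0, 1, 1, 1]

path = [2, 0, 0, 0, 1, 1, 1]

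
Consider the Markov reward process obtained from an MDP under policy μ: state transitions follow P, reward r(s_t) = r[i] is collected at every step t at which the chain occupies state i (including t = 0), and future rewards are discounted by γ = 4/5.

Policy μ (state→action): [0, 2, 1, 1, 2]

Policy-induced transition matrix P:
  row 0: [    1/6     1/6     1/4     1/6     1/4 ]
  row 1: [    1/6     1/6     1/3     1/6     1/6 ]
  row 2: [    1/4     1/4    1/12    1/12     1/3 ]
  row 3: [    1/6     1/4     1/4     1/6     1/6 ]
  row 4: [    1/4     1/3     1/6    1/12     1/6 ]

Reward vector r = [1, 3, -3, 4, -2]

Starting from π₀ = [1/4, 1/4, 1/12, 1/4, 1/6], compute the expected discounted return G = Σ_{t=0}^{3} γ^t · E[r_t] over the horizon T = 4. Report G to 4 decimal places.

t=0: π = [0.2500, 0.2500, 0.0833, 0.2500, 0.1667], E[r] = 1.4167, γ^t·E[r] = 1.416667, running G = 1.416667
t=1: π = [0.1875, 0.2222, 0.2431, 0.1458, 0.2014], E[r] = 0.3056, γ^t·E[r] = 0.244444, running G = 1.661111
t=2: π = [0.2037, 0.2326, 0.2112, 0.1296, 0.2228], E[r] = 0.3409, γ^t·E[r] = 0.218148, running G = 1.879259
t=3: π = [0.2028, 0.2322, 0.2156, 0.1305, 0.2188], E[r] = 0.3369, γ^t·E[r] = 0.172494, running G = 2.051753

G = 2.0518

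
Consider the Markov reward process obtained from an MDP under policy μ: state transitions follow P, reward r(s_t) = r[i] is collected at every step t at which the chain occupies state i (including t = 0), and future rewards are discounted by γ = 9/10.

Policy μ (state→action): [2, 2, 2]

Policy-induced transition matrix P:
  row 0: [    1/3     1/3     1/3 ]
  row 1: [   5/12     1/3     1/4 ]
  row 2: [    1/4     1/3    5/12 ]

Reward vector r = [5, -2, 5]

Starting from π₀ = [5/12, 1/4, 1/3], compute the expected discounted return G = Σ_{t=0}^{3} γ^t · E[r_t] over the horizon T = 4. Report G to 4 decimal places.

G = 9.7540

t=0: π = [0.4167, 0.2500, 0.3333], E[r] = 3.2500, γ^t·E[r] = 3.250000, running G = 3.250000
t=1: π = [0.3264, 0.3333, 0.3403], E[r] = 2.6667, γ^t·E[r] = 2.400000, running G = 5.650000
t=2: π = [0.3328, 0.3333, 0.3339], E[r] = 2.6667, γ^t·E[r] = 2.160000, running G = 7.810000
t=3: π = [0.3333, 0.3333, 0.3334], E[r] = 2.6667, γ^t·E[r] = 1.944000, running G = 9.754000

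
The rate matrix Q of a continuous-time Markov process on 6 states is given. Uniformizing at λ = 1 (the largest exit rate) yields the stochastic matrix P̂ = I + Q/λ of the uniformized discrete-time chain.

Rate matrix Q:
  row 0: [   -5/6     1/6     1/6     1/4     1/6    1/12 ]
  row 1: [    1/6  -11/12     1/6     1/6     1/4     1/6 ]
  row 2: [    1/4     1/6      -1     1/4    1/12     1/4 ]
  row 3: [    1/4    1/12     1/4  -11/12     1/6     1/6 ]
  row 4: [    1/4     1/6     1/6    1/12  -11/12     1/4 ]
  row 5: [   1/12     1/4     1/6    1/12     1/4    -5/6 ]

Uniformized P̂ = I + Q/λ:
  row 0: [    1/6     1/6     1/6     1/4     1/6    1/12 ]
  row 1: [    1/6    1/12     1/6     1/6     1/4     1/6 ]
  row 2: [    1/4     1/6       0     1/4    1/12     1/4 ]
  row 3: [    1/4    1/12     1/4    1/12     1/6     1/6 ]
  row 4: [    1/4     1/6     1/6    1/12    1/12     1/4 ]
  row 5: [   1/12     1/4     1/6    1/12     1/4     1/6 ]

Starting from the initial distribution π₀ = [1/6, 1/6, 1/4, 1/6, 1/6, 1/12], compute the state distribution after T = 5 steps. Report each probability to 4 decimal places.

t=0: π = [0.1667, 0.1667, 0.2500, 0.1667, 0.1667, 0.0833]
t=1: π = [0.2083, 0.1458, 0.1389, 0.1667, 0.1528, 0.1875]
t=2: π = [0.1892, 0.1563, 0.1574, 0.1534, 0.1701, 0.1736]
t=3: π = [0.1923, 0.1553, 0.1532, 0.1541, 0.1669, 0.1782]
t=4: π = [0.1913, 0.1557, 0.1540, 0.1539, 0.1678, 0.1773]
t=5: π = [0.1915, 0.1556, 0.1538, 0.1539, 0.1676, 0.1775]

π = [0.1915, 0.1556, 0.1538, 0.1539, 0.1676, 0.1775]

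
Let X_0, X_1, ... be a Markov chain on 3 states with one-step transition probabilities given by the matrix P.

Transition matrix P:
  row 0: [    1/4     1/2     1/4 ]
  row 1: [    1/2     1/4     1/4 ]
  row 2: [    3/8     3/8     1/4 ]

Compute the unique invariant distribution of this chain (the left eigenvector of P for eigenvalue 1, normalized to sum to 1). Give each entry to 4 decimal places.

Balance equations π_j = Σ_i π_i·P[i][j]:
  π_0 = 1/4·π_0 + 1/2·π_1 + 3/8·π_2
  π_1 = 1/2·π_0 + 1/4·π_1 + 3/8·π_2
  normalize: π_0 + π_1 + π_2 = 1
Solving the linear system gives exactly π = [3/8, 3/8, 1/4].

π = [0.3750, 0.3750, 0.2500]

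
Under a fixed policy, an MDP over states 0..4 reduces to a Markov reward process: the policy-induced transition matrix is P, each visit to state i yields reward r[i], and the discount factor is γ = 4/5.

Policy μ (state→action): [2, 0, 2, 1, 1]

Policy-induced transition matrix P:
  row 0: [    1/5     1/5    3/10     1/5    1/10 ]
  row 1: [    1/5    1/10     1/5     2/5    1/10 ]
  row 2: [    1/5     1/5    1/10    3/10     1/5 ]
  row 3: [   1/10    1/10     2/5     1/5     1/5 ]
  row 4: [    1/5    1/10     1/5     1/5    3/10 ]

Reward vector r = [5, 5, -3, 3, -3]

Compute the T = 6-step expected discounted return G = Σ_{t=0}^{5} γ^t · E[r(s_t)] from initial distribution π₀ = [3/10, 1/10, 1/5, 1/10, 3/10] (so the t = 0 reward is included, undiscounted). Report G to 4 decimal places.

t=0: π = [0.3000, 0.1000, 0.2000, 0.1000, 0.3000], E[r] = 0.8000, γ^t·E[r] = 0.800000, running G = 0.800000
t=1: π = [0.1900, 0.1500, 0.2300, 0.2400, 0.1900], E[r] = 1.1600, γ^t·E[r] = 0.928000, running G = 1.728000
t=2: π = [0.1760, 0.1420, 0.2440, 0.2530, 0.1850], E[r] = 1.0620, γ^t·E[r] = 0.679680, running G = 2.407680
t=3: π = [0.1747, 0.1420, 0.2438, 0.2528, 0.1867], E[r] = 1.0504, γ^t·E[r] = 0.537805, running G = 2.945485
t=4: π = [0.1747, 0.1419, 0.2437, 0.2528, 0.1870], E[r] = 1.0492, γ^t·E[r] = 0.429769, running G = 3.375254
t=5: π = [0.1747, 0.1418, 0.2437, 0.2527, 0.1870], E[r] = 1.0489, γ^t·E[r] = 0.343698, running G = 3.718951

G = 3.7190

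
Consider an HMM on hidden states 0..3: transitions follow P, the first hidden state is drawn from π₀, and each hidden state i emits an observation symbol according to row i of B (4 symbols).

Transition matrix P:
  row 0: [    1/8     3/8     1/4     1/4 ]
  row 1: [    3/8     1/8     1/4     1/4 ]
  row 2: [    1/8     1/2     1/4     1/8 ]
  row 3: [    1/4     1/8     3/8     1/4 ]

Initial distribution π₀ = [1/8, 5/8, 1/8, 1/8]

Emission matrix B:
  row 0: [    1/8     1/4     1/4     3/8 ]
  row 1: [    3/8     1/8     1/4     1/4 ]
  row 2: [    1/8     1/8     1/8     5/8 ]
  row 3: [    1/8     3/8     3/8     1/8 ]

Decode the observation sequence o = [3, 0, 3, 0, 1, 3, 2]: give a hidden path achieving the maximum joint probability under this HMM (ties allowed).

path = [2, 1, 2, 1, 3, 2, 1]

t=0: δ = [4.688e-02, 1.562e-01, 7.812e-02, 1.562e-02]  (obs o_0=3)
t=1: δ = [7.324e-03, 1.465e-02, 4.883e-03, 4.883e-03]  ψ = [1, 2, 1, 1]  (obs o_1=0)
t=2: δ = [2.060e-03, 6.866e-04, 2.289e-03, 4.578e-04]  ψ = [1, 0, 1, 1]  (obs o_2=3)
t=3: δ = [3.576e-05, 4.292e-04, 7.153e-05, 6.437e-05]  ψ = [2, 2, 2, 0]  (obs o_3=0)
t=4: δ = [4.023e-05, 6.706e-06, 1.341e-05, 4.023e-05]  ψ = [1, 1, 1, 1]  (obs o_4=1)
t=5: δ = [3.772e-06, 3.772e-06, 9.430e-06, 1.257e-06]  ψ = [3, 0, 3, 0]  (obs o_5=3)
t=6: δ = [3.536e-07, 1.179e-06, 2.947e-07, 4.420e-07]  ψ = [1, 2, 2, 2]  (obs o_6=2)
backtrack: best end state = 1; path = [2, 1, 2, 1, 3, 2, 1]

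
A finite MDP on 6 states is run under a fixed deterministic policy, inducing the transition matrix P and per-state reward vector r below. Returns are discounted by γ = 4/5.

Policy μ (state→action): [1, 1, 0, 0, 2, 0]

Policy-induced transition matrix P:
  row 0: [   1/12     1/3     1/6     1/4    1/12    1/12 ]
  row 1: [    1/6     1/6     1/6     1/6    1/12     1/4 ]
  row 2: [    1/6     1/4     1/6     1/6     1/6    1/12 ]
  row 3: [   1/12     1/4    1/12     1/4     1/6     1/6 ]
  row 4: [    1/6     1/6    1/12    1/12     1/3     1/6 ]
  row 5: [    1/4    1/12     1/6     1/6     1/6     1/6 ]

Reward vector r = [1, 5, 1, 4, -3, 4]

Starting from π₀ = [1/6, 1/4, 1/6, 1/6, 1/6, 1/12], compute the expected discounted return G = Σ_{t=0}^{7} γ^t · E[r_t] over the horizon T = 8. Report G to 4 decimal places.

t=0: π = [0.1667, 0.2500, 0.1667, 0.1667, 0.1667, 0.0833], E[r] = 2.0833, γ^t·E[r] = 2.083333, running G = 2.083333
t=1: π = [0.1458, 0.2153, 0.1389, 0.1806, 0.1597, 0.1597], E[r] = 2.2431, γ^t·E[r] = 1.794444, running G = 3.877778
t=2: π = [0.1528, 0.2043, 0.1383, 0.1806, 0.1632, 0.1609], E[r] = 2.1887, γ^t·E[r] = 1.400741, running G = 5.278519
t=3: π = [0.1523, 0.2053, 0.1380, 0.1808, 0.1641, 0.1594], E[r] = 2.1856, γ^t·E[r] = 1.119012, running G = 6.397531
t=4: π = [0.1522, 0.2053, 0.1379, 0.1808, 0.1642, 0.1596], E[r] = 2.1855, γ^t·E[r] = 0.895167, running G = 7.292698
t=5: π = [0.1522, 0.2053, 0.1379, 0.1807, 0.1642, 0.1596], E[r] = 2.1852, γ^t·E[r] = 0.716038, running G = 8.008736
t=6: π = [0.1522, 0.2053, 0.1379, 0.1807, 0.1642, 0.1596], E[r] = 2.1851, γ^t·E[r] = 0.572819, running G = 8.581555
t=7: π = [0.1522, 0.2053, 0.1379, 0.1807, 0.1642, 0.1596], E[r] = 2.1851, γ^t·E[r] = 0.458255, running G = 9.039810

G = 9.0398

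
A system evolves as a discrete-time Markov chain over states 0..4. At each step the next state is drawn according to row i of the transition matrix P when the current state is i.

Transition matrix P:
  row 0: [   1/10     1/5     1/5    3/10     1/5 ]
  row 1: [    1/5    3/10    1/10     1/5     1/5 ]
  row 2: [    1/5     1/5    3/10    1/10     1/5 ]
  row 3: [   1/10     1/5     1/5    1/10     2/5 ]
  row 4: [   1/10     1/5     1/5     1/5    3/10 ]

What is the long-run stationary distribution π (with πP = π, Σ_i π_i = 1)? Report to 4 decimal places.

π = [0.1420, 0.2222, 0.1975, 0.1768, 0.2615]

Balance equations π_j = Σ_i π_i·P[i][j]:
  π_0 = 1/10·π_0 + 1/5·π_1 + 1/5·π_2 + 1/10·π_3 + 1/10·π_4
  π_1 = 1/5·π_0 + 3/10·π_1 + 1/5·π_2 + 1/5·π_3 + 1/5·π_4
  π_2 = 1/5·π_0 + 1/10·π_1 + 3/10·π_2 + 1/5·π_3 + 1/5·π_4
  π_3 = 3/10·π_0 + 1/5·π_1 + 1/10·π_2 + 1/10·π_3 + 1/5·π_4
  normalize: π_0 + π_1 + π_2 + π_3 + π_4 = 1
Solving the linear system gives exactly π = [23/162, 2/9, 16/81, 35/198, 233/891].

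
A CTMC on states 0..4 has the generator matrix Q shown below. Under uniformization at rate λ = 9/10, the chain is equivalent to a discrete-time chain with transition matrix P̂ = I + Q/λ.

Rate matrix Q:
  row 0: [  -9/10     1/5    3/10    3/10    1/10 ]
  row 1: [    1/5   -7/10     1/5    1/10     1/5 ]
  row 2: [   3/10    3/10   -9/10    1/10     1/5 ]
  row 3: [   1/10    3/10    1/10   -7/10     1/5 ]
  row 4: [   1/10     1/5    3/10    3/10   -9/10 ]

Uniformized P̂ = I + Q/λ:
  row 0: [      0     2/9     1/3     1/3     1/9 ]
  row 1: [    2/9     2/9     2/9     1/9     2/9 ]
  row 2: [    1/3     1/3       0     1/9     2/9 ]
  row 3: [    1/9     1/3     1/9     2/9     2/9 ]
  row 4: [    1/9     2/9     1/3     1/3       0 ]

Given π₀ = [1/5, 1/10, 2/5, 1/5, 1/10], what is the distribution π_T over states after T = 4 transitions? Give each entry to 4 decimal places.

π = [0.1638, 0.2658, 0.1954, 0.2091, 0.1658]

t=0: π = [0.2000, 0.1000, 0.4000, 0.2000, 0.1000]
t=1: π = [0.1889, 0.2889, 0.1444, 0.2000, 0.1778]
t=2: π = [0.1543, 0.2605, 0.2086, 0.2148, 0.1617]
t=3: π = [0.1693, 0.2693, 0.1871, 0.2052, 0.1691]
t=4: π = [0.1638, 0.2658, 0.1954, 0.2091, 0.1658]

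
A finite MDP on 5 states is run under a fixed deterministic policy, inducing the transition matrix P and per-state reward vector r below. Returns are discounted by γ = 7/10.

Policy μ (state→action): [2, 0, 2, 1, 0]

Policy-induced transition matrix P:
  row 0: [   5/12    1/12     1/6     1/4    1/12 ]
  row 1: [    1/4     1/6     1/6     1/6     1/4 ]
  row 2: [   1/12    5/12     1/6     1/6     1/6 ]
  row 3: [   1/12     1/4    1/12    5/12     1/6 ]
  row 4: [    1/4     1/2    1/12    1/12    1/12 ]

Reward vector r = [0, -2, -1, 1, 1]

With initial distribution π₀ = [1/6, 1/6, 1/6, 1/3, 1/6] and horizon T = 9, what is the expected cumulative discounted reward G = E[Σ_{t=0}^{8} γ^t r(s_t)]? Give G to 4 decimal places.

G = -0.5724

t=0: π = [0.1667, 0.1667, 0.1667, 0.3333, 0.1667], E[r] = 0.0000, γ^t·E[r] = 0.000000, running G = 0.000000
t=1: π = [0.1944, 0.2778, 0.1250, 0.2500, 0.1528], E[r] = -0.2778, γ^t·E[r] = -0.194444, running G = -0.194444
t=2: π = [0.2199, 0.2535, 0.1331, 0.2326, 0.1609], E[r] = -0.2465, γ^t·E[r] = -0.120799, running G = -0.315243
t=3: π = [0.2257, 0.2546, 0.1339, 0.2297, 0.1561], E[r] = -0.2573, γ^t·E[r] = -0.088264, running G = -0.403507
t=4: π = [0.2270, 0.2525, 0.1345, 0.2299, 0.1561], E[r] = -0.2535, γ^t·E[r] = -0.060870, running G = -0.464378
t=5: π = [0.2271, 0.2526, 0.1345, 0.2301, 0.1558], E[r] = -0.2538, γ^t·E[r] = -0.042654, running G = -0.507031
t=6: π = [0.2271, 0.2525, 0.1345, 0.2301, 0.1558], E[r] = -0.2535, γ^t·E[r] = -0.029826, running G = -0.536857
t=7: π = [0.2271, 0.2525, 0.1345, 0.2301, 0.1558], E[r] = -0.2535, γ^t·E[r] = -0.020880, running G = -0.557737
t=8: π = [0.2271, 0.2525, 0.1345, 0.2301, 0.1558], E[r] = -0.2535, γ^t·E[r] = -0.014615, running G = -0.572352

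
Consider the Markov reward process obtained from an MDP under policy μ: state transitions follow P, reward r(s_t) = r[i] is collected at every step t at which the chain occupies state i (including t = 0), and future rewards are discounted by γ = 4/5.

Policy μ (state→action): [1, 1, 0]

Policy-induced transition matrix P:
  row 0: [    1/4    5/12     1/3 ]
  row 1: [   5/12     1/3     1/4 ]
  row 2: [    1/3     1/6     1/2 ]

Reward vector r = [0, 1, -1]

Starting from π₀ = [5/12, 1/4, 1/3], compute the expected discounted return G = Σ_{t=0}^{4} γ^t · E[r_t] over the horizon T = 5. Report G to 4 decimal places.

G = -0.2376

t=0: π = [0.4167, 0.2500, 0.3333], E[r] = -0.0833, γ^t·E[r] = -0.083333, running G = -0.083333
t=1: π = [0.3194, 0.3125, 0.3681], E[r] = -0.0556, γ^t·E[r] = -0.044444, running G = -0.127778
t=2: π = [0.3328, 0.2986, 0.3686], E[r] = -0.0700, γ^t·E[r] = -0.044815, running G = -0.172593
t=3: π = [0.3305, 0.2996, 0.3699], E[r] = -0.0703, γ^t·E[r] = -0.035975, running G = -0.208568
t=4: π = [0.3308, 0.2992, 0.3700], E[r] = -0.0708, γ^t·E[r] = -0.028994, running G = -0.237562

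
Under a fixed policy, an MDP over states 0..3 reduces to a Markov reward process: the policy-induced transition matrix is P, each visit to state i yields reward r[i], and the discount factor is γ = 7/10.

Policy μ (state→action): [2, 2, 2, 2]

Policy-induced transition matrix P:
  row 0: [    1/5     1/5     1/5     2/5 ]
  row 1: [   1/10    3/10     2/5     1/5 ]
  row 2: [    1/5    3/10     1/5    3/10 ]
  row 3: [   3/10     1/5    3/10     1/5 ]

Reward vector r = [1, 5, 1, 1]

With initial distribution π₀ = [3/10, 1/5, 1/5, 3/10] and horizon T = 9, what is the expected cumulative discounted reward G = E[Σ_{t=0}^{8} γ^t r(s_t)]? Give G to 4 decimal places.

G = 6.1833

t=0: π = [0.3000, 0.2000, 0.2000, 0.3000], E[r] = 1.8000, γ^t·E[r] = 1.800000, running G = 1.800000
t=1: π = [0.2100, 0.2400, 0.2700, 0.2800], E[r] = 1.9600, γ^t·E[r] = 1.372000, running G = 3.172000
t=2: π = [0.2040, 0.2510, 0.2760, 0.2690], E[r] = 2.0040, γ^t·E[r] = 0.981960, running G = 4.153960
t=3: π = [0.2018, 0.2527, 0.2771, 0.2684], E[r] = 2.0108, γ^t·E[r] = 0.689704, running G = 4.843664
t=4: π = [0.2016, 0.2530, 0.2774, 0.2681], E[r] = 2.0119, γ^t·E[r] = 0.483062, running G = 5.326726
t=5: π = [0.2015, 0.2530, 0.2774, 0.2681], E[r] = 2.0121, γ^t·E[r] = 0.338181, running G = 5.664907
t=6: π = [0.2015, 0.2530, 0.2774, 0.2680], E[r] = 2.0122, γ^t·E[r] = 0.236730, running G = 5.901638
t=7: π = [0.2015, 0.2530, 0.2774, 0.2680], E[r] = 2.0122, γ^t·E[r] = 0.165712, running G = 6.067350
t=8: π = [0.2015, 0.2530, 0.2774, 0.2680], E[r] = 2.0122, γ^t·E[r] = 0.115998, running G = 6.183348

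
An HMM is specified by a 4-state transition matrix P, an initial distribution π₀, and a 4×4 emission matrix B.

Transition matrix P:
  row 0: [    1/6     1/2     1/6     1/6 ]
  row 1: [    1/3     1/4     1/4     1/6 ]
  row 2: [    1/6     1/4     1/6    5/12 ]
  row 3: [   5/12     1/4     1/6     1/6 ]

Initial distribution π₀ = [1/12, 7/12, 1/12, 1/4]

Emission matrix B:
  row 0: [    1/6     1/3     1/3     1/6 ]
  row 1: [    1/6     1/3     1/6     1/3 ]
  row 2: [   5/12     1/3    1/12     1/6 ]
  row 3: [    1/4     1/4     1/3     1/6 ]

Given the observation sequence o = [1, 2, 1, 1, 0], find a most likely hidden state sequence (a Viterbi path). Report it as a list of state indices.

path = [1, 0, 1, 0, 1]

t=0: δ = [2.778e-02, 1.944e-01, 2.778e-02, 6.250e-02]  (obs o_0=1)
t=1: δ = [2.160e-02, 8.102e-03, 4.051e-03, 1.080e-02]  ψ = [1, 1, 1, 1]  (obs o_1=2)
t=2: δ = [1.500e-03, 3.601e-03, 1.200e-03, 9.002e-04]  ψ = [3, 0, 0, 0]  (obs o_2=1)
t=3: δ = [4.001e-04, 3.001e-04, 3.001e-04, 1.500e-04]  ψ = [1, 1, 1, 1]  (obs o_3=1)
t=4: δ = [1.667e-05, 3.334e-05, 3.126e-05, 3.126e-05]  ψ = [1, 0, 1, 2]  (obs o_4=0)
backtrack: best end state = 1; path = [1, 0, 1, 0, 1]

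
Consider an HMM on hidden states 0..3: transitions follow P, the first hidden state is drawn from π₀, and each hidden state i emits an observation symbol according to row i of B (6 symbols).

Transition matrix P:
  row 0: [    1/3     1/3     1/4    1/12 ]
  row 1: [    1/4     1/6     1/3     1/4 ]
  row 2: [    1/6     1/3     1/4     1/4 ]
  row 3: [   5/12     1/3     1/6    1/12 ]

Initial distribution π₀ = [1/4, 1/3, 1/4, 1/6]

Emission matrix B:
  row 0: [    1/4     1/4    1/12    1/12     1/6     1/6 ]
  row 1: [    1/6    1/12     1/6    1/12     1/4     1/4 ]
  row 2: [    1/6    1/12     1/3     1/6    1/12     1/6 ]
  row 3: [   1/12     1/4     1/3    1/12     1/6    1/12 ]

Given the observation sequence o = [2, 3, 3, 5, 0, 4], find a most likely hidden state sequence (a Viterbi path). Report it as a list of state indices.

path = [2, 2, 2, 1, 0, 1]

t=0: δ = [2.083e-02, 5.556e-02, 8.333e-02, 5.556e-02]  (obs o_0=2)
t=1: δ = [1.929e-03, 2.315e-03, 3.472e-03, 1.736e-03]  ψ = [3, 2, 2, 2]  (obs o_1=3)
t=2: δ = [6.028e-05, 9.645e-05, 1.447e-04, 7.234e-05]  ψ = [3, 2, 2, 2]  (obs o_2=3)
t=3: δ = [5.023e-06, 1.206e-05, 6.028e-06, 3.014e-06]  ψ = [3, 2, 2, 2]  (obs o_3=5)
t=4: δ = [7.535e-07, 3.349e-07, 6.698e-07, 2.512e-07]  ψ = [1, 1, 1, 1]  (obs o_4=0)
t=5: δ = [4.186e-08, 6.279e-08, 1.570e-08, 2.791e-08]  ψ = [0, 0, 0, 2]  (obs o_5=4)
backtrack: best end state = 1; path = [2, 2, 2, 1, 0, 1]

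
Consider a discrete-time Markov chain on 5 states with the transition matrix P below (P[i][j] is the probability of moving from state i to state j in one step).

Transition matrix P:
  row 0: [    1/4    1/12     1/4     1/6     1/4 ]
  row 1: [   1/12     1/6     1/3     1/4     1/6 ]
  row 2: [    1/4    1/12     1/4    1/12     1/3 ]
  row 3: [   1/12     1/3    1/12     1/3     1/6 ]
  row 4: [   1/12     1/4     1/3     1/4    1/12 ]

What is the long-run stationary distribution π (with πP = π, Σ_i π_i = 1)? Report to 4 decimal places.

Balance equations π_j = Σ_i π_i·P[i][j]:
  π_0 = 1/4·π_0 + 1/12·π_1 + 1/4·π_2 + 1/12·π_3 + 1/12·π_4
  π_1 = 1/12·π_0 + 1/6·π_1 + 1/12·π_2 + 1/3·π_3 + 1/4·π_4
  π_2 = 1/4·π_0 + 1/3·π_1 + 1/4·π_2 + 1/12·π_3 + 1/3·π_4
  π_3 = 1/6·π_0 + 1/4·π_1 + 1/12·π_2 + 1/3·π_3 + 1/4·π_4
  normalize: π_0 + π_1 + π_2 + π_3 + π_4 = 1
Solving the linear system gives exactly π = [23/154, 373/2002, 19/77, 3/14, 37/182].

π = [0.1494, 0.1863, 0.2468, 0.2143, 0.2033]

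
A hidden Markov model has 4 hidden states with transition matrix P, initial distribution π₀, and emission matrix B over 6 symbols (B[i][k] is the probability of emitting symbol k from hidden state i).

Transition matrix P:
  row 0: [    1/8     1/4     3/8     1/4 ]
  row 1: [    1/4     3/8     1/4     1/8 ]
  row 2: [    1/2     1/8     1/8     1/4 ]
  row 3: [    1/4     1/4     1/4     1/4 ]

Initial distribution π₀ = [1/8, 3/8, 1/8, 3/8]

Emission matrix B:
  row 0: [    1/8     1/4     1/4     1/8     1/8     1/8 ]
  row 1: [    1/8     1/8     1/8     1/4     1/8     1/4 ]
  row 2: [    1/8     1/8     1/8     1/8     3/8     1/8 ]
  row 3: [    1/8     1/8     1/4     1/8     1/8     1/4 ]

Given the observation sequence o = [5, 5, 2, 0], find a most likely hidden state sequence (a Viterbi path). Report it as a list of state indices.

path = [1, 1, 0, 2]

t=0: δ = [1.562e-02, 9.375e-02, 1.562e-02, 9.375e-02]  (obs o_0=5)
t=1: δ = [2.930e-03, 8.789e-03, 2.930e-03, 5.859e-03]  ψ = [1, 1, 1, 3]  (obs o_1=5)
t=2: δ = [5.493e-04, 4.120e-04, 2.747e-04, 3.662e-04]  ψ = [1, 1, 1, 3]  (obs o_2=2)
t=3: δ = [1.717e-05, 1.931e-05, 2.575e-05, 1.717e-05]  ψ = [2, 1, 0, 0]  (obs o_3=0)
backtrack: best end state = 2; path = [1, 1, 0, 2]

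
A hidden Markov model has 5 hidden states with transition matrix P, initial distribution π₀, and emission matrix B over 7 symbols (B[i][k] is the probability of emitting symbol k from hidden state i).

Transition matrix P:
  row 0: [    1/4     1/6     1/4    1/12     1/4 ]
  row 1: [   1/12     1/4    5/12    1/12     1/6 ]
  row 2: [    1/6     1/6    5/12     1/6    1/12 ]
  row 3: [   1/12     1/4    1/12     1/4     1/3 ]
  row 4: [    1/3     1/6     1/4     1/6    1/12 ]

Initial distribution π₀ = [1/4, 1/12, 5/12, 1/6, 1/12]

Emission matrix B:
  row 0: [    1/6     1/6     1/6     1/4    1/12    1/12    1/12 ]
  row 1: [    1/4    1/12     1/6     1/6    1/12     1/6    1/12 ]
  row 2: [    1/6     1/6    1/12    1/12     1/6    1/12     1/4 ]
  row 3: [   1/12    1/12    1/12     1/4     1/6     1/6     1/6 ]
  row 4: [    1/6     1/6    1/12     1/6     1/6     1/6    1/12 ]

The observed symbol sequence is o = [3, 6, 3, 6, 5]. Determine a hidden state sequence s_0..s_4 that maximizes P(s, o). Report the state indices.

t=0: δ = [6.250e-02, 1.389e-02, 3.472e-02, 4.167e-02, 1.389e-02]  (obs o_0=3)
t=1: δ = [1.302e-03, 8.681e-04, 3.906e-03, 1.736e-03, 1.302e-03]  ψ = [0, 0, 0, 3, 0]  (obs o_1=6)
t=2: δ = [1.628e-04, 1.085e-04, 1.356e-04, 1.628e-04, 9.645e-05]  ψ = [2, 2, 2, 2, 3]  (obs o_2=3)
t=3: δ = [3.391e-06, 3.391e-06, 1.413e-05, 6.782e-06, 4.521e-06]  ψ = [0, 3, 2, 3, 3]  (obs o_3=6)
t=4: δ = [1.962e-07, 3.925e-07, 4.906e-07, 3.925e-07, 3.768e-07]  ψ = [2, 2, 2, 2, 3]  (obs o_4=5)
backtrack: best end state = 2; path = [0, 2, 2, 2, 2]

path = [0, 2, 2, 2, 2]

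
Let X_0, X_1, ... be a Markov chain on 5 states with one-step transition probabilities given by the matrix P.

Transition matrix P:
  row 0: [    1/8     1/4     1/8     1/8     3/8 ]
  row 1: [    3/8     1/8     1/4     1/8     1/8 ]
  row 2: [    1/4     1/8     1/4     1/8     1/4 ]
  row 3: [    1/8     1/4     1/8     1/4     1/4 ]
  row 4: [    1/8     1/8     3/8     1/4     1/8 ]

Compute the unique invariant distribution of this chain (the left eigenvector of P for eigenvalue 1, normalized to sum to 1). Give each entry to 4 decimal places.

π = [0.1968, 0.1715, 0.2317, 0.1750, 0.2250]

Balance equations π_j = Σ_i π_i·P[i][j]:
  π_0 = 1/8·π_0 + 3/8·π_1 + 1/4·π_2 + 1/8·π_3 + 1/8·π_4
  π_1 = 1/4·π_0 + 1/8·π_1 + 1/8·π_2 + 1/4·π_3 + 1/8·π_4
  π_2 = 1/8·π_0 + 1/4·π_1 + 1/4·π_2 + 1/8·π_3 + 3/8·π_4
  π_3 = 1/8·π_0 + 1/8·π_1 + 1/8·π_2 + 1/4·π_3 + 1/4·π_4
  normalize: π_0 + π_1 + π_2 + π_3 + π_4 = 1
Solving the linear system gives exactly π = [893/4537, 778/4537, 1051/4537, 794/4537, 1021/4537].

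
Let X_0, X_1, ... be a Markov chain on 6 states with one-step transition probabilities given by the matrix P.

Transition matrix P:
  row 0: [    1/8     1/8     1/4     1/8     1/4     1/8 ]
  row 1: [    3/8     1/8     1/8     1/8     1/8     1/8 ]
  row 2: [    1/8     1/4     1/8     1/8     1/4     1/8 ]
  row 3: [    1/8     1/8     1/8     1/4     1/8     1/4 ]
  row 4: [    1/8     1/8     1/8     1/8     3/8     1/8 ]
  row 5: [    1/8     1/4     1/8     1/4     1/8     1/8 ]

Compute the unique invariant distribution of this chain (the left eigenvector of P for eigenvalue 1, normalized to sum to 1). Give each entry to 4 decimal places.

π = [0.1653, 0.1614, 0.1457, 0.1636, 0.2185, 0.1455]

Balance equations π_j = Σ_i π_i·P[i][j]:
  π_0 = 1/8·π_0 + 3/8·π_1 + 1/8·π_2 + 1/8·π_3 + 1/8·π_4 + 1/8·π_5
  π_1 = 1/8·π_0 + 1/8·π_1 + 1/4·π_2 + 1/8·π_3 + 1/8·π_4 + 1/4·π_5
  π_2 = 1/4·π_0 + 1/8·π_1 + 1/8·π_2 + 1/8·π_3 + 1/8·π_4 + 1/8·π_5
  π_3 = 1/8·π_0 + 1/8·π_1 + 1/8·π_2 + 1/4·π_3 + 1/8·π_4 + 1/4·π_5
  π_4 = 1/4·π_0 + 1/8·π_1 + 1/4·π_2 + 1/8·π_3 + 3/8·π_4 + 1/8·π_5
  normalize: π_0 + π_1 + π_2 + π_3 + π_4 + π_5 = 1
Solving the linear system gives exactly π = [773/4675, 1509/9350, 681/4675, 9/55, 2043/9350, 8/55].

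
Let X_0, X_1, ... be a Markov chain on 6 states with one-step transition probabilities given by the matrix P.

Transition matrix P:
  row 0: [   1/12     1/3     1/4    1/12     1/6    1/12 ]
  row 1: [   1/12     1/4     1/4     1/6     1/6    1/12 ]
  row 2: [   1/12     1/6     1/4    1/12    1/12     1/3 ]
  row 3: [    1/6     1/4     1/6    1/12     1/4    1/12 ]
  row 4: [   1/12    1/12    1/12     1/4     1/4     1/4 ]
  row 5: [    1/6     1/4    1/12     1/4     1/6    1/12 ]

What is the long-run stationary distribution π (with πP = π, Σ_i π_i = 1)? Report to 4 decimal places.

π = [0.1097, 0.2141, 0.1805, 0.1575, 0.1797, 0.1584]

Balance equations π_j = Σ_i π_i·P[i][j]:
  π_0 = 1/12·π_0 + 1/12·π_1 + 1/12·π_2 + 1/6·π_3 + 1/12·π_4 + 1/6·π_5
  π_1 = 1/3·π_0 + 1/4·π_1 + 1/6·π_2 + 1/4·π_3 + 1/12·π_4 + 1/4·π_5
  π_2 = 1/4·π_0 + 1/4·π_1 + 1/4·π_2 + 1/6·π_3 + 1/12·π_4 + 1/12·π_5
  π_3 = 1/12·π_0 + 1/6·π_1 + 1/12·π_2 + 1/12·π_3 + 1/4·π_4 + 1/4·π_5
  π_4 = 1/6·π_0 + 1/6·π_1 + 1/12·π_2 + 1/4·π_3 + 1/4·π_4 + 1/6·π_5
  normalize: π_0 + π_1 + π_2 + π_3 + π_4 + π_5 = 1
Solving the linear system gives exactly π = [27518/250933, 53735/250933, 45297/250933, 39531/250933, 45100/250933, 39752/250933].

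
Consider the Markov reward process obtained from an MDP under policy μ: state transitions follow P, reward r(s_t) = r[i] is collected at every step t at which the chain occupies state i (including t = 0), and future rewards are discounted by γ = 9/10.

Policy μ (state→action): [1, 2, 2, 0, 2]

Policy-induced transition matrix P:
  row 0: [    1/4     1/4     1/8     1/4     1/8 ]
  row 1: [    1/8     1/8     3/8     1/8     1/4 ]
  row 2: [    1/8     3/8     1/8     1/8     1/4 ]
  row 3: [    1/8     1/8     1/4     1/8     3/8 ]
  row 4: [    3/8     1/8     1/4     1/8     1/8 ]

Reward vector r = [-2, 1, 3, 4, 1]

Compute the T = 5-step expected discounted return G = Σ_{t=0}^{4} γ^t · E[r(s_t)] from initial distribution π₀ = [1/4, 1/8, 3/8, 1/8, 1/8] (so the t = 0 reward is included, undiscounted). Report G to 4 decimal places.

t=0: π = [0.2500, 0.1250, 0.3750, 0.1250, 0.1250], E[r] = 1.3750, γ^t·E[r] = 1.375000, running G = 1.375000
t=1: π = [0.1875, 0.2500, 0.1875, 0.1563, 0.2188], E[r] = 1.2813, γ^t·E[r] = 1.153125, running G = 2.528125
t=2: π = [0.2031, 0.1953, 0.2344, 0.1484, 0.2188], E[r] = 1.3047, γ^t·E[r] = 1.056797, running G = 3.584922
t=3: π = [0.2051, 0.2090, 0.2197, 0.1504, 0.2158], E[r] = 1.2754, γ^t·E[r] = 0.929760, running G = 4.514682
t=4: π = [0.2046, 0.2056, 0.2230, 0.1506, 0.2162], E[r] = 1.2842, γ^t·E[r] = 0.842550, running G = 5.357232

G = 5.3572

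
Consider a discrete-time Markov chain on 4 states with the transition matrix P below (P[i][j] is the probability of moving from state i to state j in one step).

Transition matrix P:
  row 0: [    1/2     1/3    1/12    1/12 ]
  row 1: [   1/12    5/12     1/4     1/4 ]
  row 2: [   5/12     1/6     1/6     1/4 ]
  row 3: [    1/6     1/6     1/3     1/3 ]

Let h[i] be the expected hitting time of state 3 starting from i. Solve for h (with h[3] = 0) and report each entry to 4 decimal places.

h = [6.0729, 4.8097, 5.1984, 0.0000]

First-step conditioning: h[3] = 0; for i ≠ 3, h[i] = 1 + Σ_k P[i][k]·h[k].
  h[0] = 1 + 1/2·h[0] + 1/3·h[1] + 1/12·h[2]
  h[1] = 1 + 1/12·h[0] + 5/12·h[1] + 1/4·h[2]
  h[2] = 1 + 5/12·h[0] + 1/6·h[1] + 1/6·h[2]
Solving the 3×3 linear system over states ≠ 3 gives exactly h = [1500/247, 1188/247, 1284/247, 0] (h[3] = 0 is the target).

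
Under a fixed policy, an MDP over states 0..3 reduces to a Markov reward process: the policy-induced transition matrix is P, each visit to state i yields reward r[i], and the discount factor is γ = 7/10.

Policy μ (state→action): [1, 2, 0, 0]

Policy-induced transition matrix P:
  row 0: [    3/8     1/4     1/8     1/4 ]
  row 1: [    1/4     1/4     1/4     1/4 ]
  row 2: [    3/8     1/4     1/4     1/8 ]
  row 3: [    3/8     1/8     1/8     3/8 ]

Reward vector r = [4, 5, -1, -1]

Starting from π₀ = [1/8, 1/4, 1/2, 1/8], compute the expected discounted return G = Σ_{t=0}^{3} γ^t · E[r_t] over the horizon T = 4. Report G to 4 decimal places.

G = 4.3325

t=0: π = [0.1250, 0.2500, 0.5000, 0.1250], E[r] = 1.1250, γ^t·E[r] = 1.125000, running G = 1.125000
t=1: π = [0.3438, 0.2344, 0.2188, 0.2031], E[r] = 2.1250, γ^t·E[r] = 1.487500, running G = 2.612500
t=2: π = [0.3457, 0.2246, 0.1816, 0.2480], E[r] = 2.0762, γ^t·E[r] = 1.017324, running G = 3.629824
t=3: π = [0.3469, 0.2190, 0.1758, 0.2583], E[r] = 2.0486, γ^t·E[r] = 0.702664, running G = 4.332489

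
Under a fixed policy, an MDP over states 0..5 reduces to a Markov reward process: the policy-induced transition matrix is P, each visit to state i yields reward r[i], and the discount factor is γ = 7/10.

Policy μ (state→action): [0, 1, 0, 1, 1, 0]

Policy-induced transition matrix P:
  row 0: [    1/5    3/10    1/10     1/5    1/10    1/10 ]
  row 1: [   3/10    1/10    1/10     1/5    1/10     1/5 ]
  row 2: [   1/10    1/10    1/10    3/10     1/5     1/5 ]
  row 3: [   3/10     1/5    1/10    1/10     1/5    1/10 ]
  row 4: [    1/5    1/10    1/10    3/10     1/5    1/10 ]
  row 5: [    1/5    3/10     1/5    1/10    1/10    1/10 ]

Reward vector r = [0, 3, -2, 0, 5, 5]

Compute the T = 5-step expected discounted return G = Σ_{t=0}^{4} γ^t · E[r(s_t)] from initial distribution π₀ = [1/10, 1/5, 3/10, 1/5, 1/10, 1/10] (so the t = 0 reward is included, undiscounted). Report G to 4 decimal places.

G = 4.1173

t=0: π = [0.1000, 0.2000, 0.3000, 0.2000, 0.1000, 0.1000], E[r] = 1.0000, γ^t·E[r] = 1.000000, running G = 1.000000
t=1: π = [0.2100, 0.1600, 0.1100, 0.2100, 0.1600, 0.1500], E[r] = 1.8100, γ^t·E[r] = 1.267000, running G = 2.267000
t=2: π = [0.2260, 0.1930, 0.1150, 0.1910, 0.1480, 0.1270], E[r] = 1.7240, γ^t·E[r] = 0.844760, running G = 3.111760
t=3: π = [0.2269, 0.1897, 0.1127, 0.1945, 0.1454, 0.1308], E[r] = 1.7247, γ^t·E[r] = 0.591572, running G = 3.703332
t=4: π = [0.2272, 0.1910, 0.1131, 0.1933, 0.1453, 0.1302], E[r] = 1.7243, γ^t·E[r] = 0.414007, running G = 4.117339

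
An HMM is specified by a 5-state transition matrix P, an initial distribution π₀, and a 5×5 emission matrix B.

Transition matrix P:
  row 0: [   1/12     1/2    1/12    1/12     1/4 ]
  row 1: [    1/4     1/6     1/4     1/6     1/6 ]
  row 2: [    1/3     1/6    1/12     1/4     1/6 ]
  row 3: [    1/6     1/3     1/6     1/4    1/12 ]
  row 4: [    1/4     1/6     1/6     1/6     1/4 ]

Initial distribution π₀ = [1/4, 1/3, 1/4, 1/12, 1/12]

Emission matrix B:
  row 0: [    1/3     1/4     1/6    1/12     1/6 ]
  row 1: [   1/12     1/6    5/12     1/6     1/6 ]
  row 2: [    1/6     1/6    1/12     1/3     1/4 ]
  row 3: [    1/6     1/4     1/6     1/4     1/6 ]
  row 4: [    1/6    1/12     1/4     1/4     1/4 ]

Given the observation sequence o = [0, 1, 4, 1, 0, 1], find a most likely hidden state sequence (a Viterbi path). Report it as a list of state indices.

t=0: δ = [8.333e-02, 2.778e-02, 4.167e-02, 1.389e-02, 1.389e-02]  (obs o_0=0)
t=1: δ = [3.472e-03, 6.944e-03, 1.157e-03, 2.604e-03, 1.736e-03]  ψ = [2, 0, 0, 2, 0]  (obs o_1=1)
t=2: δ = [2.894e-04, 2.894e-04, 4.340e-04, 1.929e-04, 2.894e-04]  ψ = [1, 0, 1, 1, 1]  (obs o_2=4)
t=3: δ = [3.617e-05, 2.411e-05, 1.206e-05, 2.713e-05, 6.028e-06]  ψ = [2, 0, 1, 2, 0]  (obs o_3=1)
t=4: δ = [2.009e-06, 1.507e-06, 1.005e-06, 1.130e-06, 1.507e-06]  ψ = [1, 0, 1, 3, 0]  (obs o_4=0)
t=5: δ = [9.419e-08, 1.674e-07, 6.279e-08, 7.064e-08, 4.186e-08]  ψ = [1, 0, 1, 3, 0]  (obs o_5=1)
backtrack: best end state = 1; path = [0, 1, 0, 1, 0, 1]

path = [0, 1, 0, 1, 0, 1]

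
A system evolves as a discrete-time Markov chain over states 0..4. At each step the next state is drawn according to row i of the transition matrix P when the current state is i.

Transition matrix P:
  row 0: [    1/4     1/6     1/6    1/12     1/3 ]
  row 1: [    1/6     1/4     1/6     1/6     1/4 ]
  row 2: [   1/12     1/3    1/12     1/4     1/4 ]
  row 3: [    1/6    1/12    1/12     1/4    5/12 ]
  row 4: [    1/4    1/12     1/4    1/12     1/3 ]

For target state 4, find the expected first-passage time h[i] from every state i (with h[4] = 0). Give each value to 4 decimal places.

h = [3.1486, 3.4019, 3.3740, 2.7859, 0.0000]

First-step conditioning: h[4] = 0; for i ≠ 4, h[i] = 1 + Σ_k P[i][k]·h[k].
  h[0] = 1 + 1/4·h[0] + 1/6·h[1] + 1/6·h[2] + 1/12·h[3]
  h[1] = 1 + 1/6·h[0] + 1/4·h[1] + 1/6·h[2] + 1/6·h[3]
  h[2] = 1 + 1/12·h[0] + 1/3·h[1] + 1/12·h[2] + 1/4·h[3]
  h[3] = 1 + 1/6·h[0] + 1/12·h[1] + 1/12·h[2] + 1/4·h[3]
Solving the 4×4 linear system over states ≠ 4 gives exactly h = [17604/5591, 19020/5591, 18864/5591, 15576/5591, 0] (h[4] = 0 is the target).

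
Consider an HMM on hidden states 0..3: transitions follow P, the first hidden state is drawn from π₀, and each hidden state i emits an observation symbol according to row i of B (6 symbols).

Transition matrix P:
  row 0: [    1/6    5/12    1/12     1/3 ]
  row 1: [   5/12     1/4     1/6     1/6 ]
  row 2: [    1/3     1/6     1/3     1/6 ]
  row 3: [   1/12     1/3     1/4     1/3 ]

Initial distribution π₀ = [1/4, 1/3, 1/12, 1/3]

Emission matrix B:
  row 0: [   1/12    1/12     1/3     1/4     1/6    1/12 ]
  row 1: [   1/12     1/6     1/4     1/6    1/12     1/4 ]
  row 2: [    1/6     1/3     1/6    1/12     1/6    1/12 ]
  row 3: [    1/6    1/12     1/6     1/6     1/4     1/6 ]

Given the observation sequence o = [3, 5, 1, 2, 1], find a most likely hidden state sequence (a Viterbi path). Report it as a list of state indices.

t=0: δ = [6.250e-02, 5.556e-02, 6.944e-03, 5.556e-02]  (obs o_0=3)
t=1: δ = [1.929e-03, 6.510e-03, 1.157e-03, 3.472e-03]  ψ = [1, 0, 3, 0]  (obs o_1=5)
t=2: δ = [2.261e-04, 2.713e-04, 3.617e-04, 9.645e-05]  ψ = [1, 1, 1, 3]  (obs o_2=1)
t=3: δ = [4.019e-05, 2.355e-05, 2.009e-05, 1.256e-05]  ψ = [2, 0, 2, 0]  (obs o_3=2)
t=4: δ = [8.176e-07, 2.791e-06, 2.233e-06, 1.116e-06]  ψ = [1, 0, 2, 0]  (obs o_4=1)
backtrack: best end state = 1; path = [0, 1, 2, 0, 1]

path = [0, 1, 2, 0, 1]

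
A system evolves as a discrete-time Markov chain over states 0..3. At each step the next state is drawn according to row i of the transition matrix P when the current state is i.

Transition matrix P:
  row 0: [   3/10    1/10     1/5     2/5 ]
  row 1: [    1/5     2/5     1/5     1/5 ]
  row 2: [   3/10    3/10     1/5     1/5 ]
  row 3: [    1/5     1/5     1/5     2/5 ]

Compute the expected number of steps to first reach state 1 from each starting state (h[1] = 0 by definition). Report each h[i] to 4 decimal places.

First-step conditioning: h[1] = 0; for i ≠ 1, h[i] = 1 + Σ_k P[i][k]·h[k].
  h[0] = 1 + 3/10·h[0] + 1/5·h[2] + 2/5·h[3]
  h[2] = 1 + 3/10·h[0] + 1/5·h[2] + 1/5·h[3]
  h[3] = 1 + 1/5·h[0] + 1/5·h[2] + 2/5·h[3]
Solving the 3×3 linear system over states ≠ 1 gives exactly h = [125/22, 0, 205/44, 225/44] (h[1] = 0 is the target).

h = [5.6818, 0.0000, 4.6591, 5.1136]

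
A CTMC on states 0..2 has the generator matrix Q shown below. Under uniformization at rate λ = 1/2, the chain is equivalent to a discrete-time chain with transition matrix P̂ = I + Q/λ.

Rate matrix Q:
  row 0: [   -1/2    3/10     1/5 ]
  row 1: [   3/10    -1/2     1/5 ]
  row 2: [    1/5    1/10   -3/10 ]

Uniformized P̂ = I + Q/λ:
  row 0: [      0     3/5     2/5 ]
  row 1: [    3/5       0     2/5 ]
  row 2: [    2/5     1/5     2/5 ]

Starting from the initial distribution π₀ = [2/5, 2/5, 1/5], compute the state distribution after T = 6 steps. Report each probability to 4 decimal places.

π = [0.3254, 0.2746, 0.4000]

t=0: π = [0.4000, 0.4000, 0.2000]
t=1: π = [0.3200, 0.2800, 0.4000]
t=2: π = [0.3280, 0.2720, 0.4000]
t=3: π = [0.3232, 0.2768, 0.4000]
t=4: π = [0.3261, 0.2739, 0.4000]
t=5: π = [0.3244, 0.2756, 0.4000]
t=6: π = [0.3254, 0.2746, 0.4000]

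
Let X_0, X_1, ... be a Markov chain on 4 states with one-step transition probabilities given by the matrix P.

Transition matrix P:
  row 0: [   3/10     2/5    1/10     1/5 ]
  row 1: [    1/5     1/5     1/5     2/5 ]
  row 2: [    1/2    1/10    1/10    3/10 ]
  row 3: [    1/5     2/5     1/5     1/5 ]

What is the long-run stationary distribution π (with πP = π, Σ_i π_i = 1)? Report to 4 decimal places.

Balance equations π_j = Σ_i π_i·P[i][j]:
  π_0 = 3/10·π_0 + 1/5·π_1 + 1/2·π_2 + 1/5·π_3
  π_1 = 2/5·π_0 + 1/5·π_1 + 1/10·π_2 + 2/5·π_3
  π_2 = 1/10·π_0 + 1/5·π_1 + 1/10·π_2 + 1/5·π_3
  normalize: π_0 + π_1 + π_2 + π_3 = 1
Solving the linear system gives exactly π = [14/51, 5/17, 8/51, 14/51].

π = [0.2745, 0.2941, 0.1569, 0.2745]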